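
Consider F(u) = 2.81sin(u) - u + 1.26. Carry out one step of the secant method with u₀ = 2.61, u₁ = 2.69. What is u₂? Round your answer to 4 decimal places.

F(2.61) = 0.074408, F(2.69) = -0.203719
u₂ = 2.690000 − (-0.203719)·(2.690000 − 2.610000) / (-0.203719 − 0.074408) = 2.690000 − (-0.016297)/(-0.278127) = 2.631403

2.6314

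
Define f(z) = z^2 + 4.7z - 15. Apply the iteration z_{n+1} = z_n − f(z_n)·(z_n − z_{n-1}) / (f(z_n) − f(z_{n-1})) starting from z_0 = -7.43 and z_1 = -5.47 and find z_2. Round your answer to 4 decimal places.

-6.7856

f(-7.43) = 5.283900, f(-5.47) = -10.788100
z_2 = -5.470000 − (-10.788100)·(-5.470000 − (-7.430000)) / (-10.788100 − 5.283900) = -5.470000 − (-21.144676)/(-16.072000) = -6.785622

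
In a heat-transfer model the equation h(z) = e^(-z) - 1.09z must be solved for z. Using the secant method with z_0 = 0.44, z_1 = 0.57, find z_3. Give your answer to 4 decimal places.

0.5365

h(0.44) = 0.164436, h(0.57) = -0.055775
z_2 = 0.570000 − (-0.055775)·(0.570000 − 0.440000) / (-0.055775 − 0.164436) = 0.570000 − (-0.007251)/(-0.220211) = 0.537074
h(0.537074) = -0.000955
z_3 = 0.537074 − (-0.000955)·(0.537074 − 0.570000) / (-0.000955 − (-0.055775)) = 0.537074 − (0.000031)/(0.054820) = 0.536501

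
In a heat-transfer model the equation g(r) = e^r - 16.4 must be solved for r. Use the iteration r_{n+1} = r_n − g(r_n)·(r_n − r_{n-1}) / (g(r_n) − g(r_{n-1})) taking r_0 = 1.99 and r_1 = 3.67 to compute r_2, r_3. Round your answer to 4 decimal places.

2.4679, 2.6694

g(1.99) = -9.084466, g(3.67) = 22.851906
r_2 = 3.670000 − 22.851906·(3.670000 − 1.990000) / (22.851906 − (-9.084466)) = 3.670000 − (38.391202)/(31.936372) = 2.467885
g(2.467885) = -4.602535
r_3 = 2.467885 − (-4.602535)·(2.467885 − 3.670000) / (-4.602535 − 22.851906) = 2.467885 − (5.532778)/(-27.454441) = 2.669410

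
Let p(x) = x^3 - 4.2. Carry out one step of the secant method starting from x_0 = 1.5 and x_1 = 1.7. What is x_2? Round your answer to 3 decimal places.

p(1.5) = -0.82500, p(1.7) = 0.71300
x_2 = 1.70000 − 0.71300·(1.70000 − 1.50000) / (0.71300 − (-0.82500)) = 1.70000 − (0.14260)/(1.53800) = 1.60728

1.607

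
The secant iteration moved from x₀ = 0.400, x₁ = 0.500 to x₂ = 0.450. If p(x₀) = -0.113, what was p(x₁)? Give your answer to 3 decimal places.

The secant line through (0.400, -0.113) and (0.500, p(x₁)) crosses zero at x₂ = 0.450.
So (0.400, -0.113), (0.500, p(x₁)), (0.450, 0) are collinear:
p(x₁) = -0.113 · (0.500 − 0.450) / (0.400 − 0.450) = -0.113 · (0.05000)/(-0.05000) = 0.11300

0.113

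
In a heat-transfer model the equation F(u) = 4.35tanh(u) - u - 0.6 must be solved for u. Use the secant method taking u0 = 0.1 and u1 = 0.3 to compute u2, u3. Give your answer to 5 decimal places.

F(0.1) = -0.2664442, F(0.3) = 0.3672099
u2 = 0.3000000 − 0.3672099·(0.3000000 − 0.1000000) / (0.3672099 − (-0.2664442)) = 0.3000000 − (0.0734420)/(0.6336541) = 0.1840977
F(0.1840977) = 0.0078011
u3 = 0.1840977 − 0.0078011·(0.1840977 − 0.3000000) / (0.0078011 − 0.3672099) = 0.1840977 − (-0.0009042)/(-0.3594088) = 0.1815820

0.18410, 0.18158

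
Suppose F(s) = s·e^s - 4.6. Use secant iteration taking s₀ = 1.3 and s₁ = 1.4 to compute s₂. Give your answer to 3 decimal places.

F(1.3) = 0.17009, F(1.4) = 1.07728
s₂ = 1.40000 − 1.07728·(1.40000 − 1.30000) / (1.07728 − 0.17009) = 1.40000 − (0.10773)/(0.90719) = 1.28125

1.281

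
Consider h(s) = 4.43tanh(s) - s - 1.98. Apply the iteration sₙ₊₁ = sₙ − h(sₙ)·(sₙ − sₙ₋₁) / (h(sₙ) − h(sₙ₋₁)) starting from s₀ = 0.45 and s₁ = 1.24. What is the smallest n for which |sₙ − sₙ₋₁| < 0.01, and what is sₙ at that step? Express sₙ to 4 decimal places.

h(0.45) = -0.560987, h(1.24) = 0.525368
s₂ = 1.240000 − 0.525368·(0.790000)/(1.086356) = 0.857951;  |Δ| = 0.382049
h(0.857951) = 0.241787
s₃ = 0.857951 − 0.241787·(-0.382049)/(-0.283581) = 0.532208;  |Δ| = 0.325743
h(0.532208) = -0.354501
s₄ = 0.532208 − (-0.354501)·(-0.325743)/(-0.596288) = 0.725866;  |Δ| = 0.193658
h(0.725866) = 0.043081
s₅ = 0.725866 − 0.043081·(0.193658)/(0.397582) = 0.704882;  |Δ| = 0.020984
h(0.704882) = 0.006154
s₆ = 0.704882 − 0.006154·(-0.020984)/(-0.036927) = 0.701385;  |Δ| = 0.003497
|s₆ − s₅| = 0.003497 < 0.01

n = 6, sₙ = 0.7014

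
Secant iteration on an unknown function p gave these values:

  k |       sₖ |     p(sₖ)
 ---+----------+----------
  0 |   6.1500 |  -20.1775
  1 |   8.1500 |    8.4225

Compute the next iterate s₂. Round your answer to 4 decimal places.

7.5610

s₂ = 8.1500 − 8.4225·(8.1500 − 6.1500) / (8.4225 − (-20.1775))
   = 8.1500 − (16.845000)/(28.600000) = 7.561014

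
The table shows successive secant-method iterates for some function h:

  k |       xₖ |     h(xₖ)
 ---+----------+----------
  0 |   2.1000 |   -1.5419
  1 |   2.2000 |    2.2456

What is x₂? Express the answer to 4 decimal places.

2.1407

x₂ = 2.2000 − 2.2456·(2.2000 − 2.1000) / (2.2456 − (-1.5419))
   = 2.2000 − (0.224560)/(3.787500) = 2.140710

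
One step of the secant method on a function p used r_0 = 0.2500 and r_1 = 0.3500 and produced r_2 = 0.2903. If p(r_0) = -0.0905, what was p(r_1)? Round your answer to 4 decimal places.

The secant line through (0.2500, -0.0905) and (0.3500, p(r_1)) crosses zero at r_2 = 0.2903.
So (0.2500, -0.0905), (0.3500, p(r_1)), (0.2903, 0) are collinear:
p(r_1) = -0.0905 · (0.3500 − 0.2903) / (0.2500 − 0.2903) = -0.0905 · (0.059700)/(-0.040300) = 0.134066

0.1341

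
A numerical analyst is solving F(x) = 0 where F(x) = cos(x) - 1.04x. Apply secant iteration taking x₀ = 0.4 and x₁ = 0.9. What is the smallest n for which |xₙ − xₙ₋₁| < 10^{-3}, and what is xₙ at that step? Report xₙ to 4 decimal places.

n = 4, xₙ = 0.7218

F(0.4) = 0.505061, F(0.9) = -0.314390
x₂ = 0.900000 − (-0.314390)·(0.500000)/(-0.819451) = 0.708170;  |Δ| = 0.191830
F(0.708170) = 0.023056
x₃ = 0.708170 − 0.023056·(-0.191830)/(0.337446) = 0.721277;  |Δ| = 0.013107
F(0.721277) = 0.000835
x₄ = 0.721277 − 0.000835·(0.013107)/(-0.022221) = 0.721770;  |Δ| = 0.000492
|x₄ − x₃| = 0.000492 < 10^{-3}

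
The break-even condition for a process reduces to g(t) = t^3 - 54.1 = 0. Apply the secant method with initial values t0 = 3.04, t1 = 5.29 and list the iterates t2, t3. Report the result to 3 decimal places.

3.528, 3.700

g(3.04) = -26.00554, g(5.29) = 93.93589
t2 = 5.29000 − 93.93589·(5.29000 − 3.04000) / (93.93589 − (-26.00554)) = 5.29000 − (211.35575)/(119.94143) = 3.52784
g(3.52784) = -10.19365
t3 = 3.52784 − (-10.19365)·(3.52784 − 5.29000) / (-10.19365 − 93.93589) = 3.52784 − (17.96282)/(-104.12954) = 3.70035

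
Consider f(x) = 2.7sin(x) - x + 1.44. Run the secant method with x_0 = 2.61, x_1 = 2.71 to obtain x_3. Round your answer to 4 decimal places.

2.6690

f(2.61) = 0.198649, f(2.71) = -0.140542
x_2 = 2.710000 − (-0.140542)·(2.710000 − 2.610000) / (-0.140542 − 0.198649) = 2.710000 − (-0.014054)/(-0.339190) = 2.668566
f(2.668566) = 0.001509
x_3 = 2.668566 − 0.001509·(2.668566 − 2.710000) / (0.001509 − (-0.140542)) = 2.668566 − (-0.000063)/(0.142050) = 2.669006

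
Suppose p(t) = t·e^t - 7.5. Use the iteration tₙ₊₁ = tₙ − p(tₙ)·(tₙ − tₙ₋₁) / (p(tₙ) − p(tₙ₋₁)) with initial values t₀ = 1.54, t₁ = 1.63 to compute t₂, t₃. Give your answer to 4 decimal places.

1.5651, 1.5662

p(1.54) = -0.316531, p(1.63) = 0.819316
t₂ = 1.630000 − 0.819316·(1.630000 − 1.540000) / (0.819316 − (-0.316531)) = 1.630000 − (0.073738)/(1.135847) = 1.565081
p(1.565081) = -0.014124
t₃ = 1.565081 − (-0.014124)·(1.565081 − 1.630000) / (-0.014124 − 0.819316) = 1.565081 − (0.000917)/(-0.833440) = 1.566181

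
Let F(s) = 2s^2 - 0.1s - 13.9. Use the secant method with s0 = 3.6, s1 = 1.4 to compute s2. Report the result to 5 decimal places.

F(3.6) = 11.6600000, F(1.4) = -10.1200000
s2 = 1.4000000 − (-10.1200000)·(1.4000000 − 3.6000000) / (-10.1200000 − 11.6600000) = 1.4000000 − (22.2640000)/(-21.7800000) = 2.4222222

2.42222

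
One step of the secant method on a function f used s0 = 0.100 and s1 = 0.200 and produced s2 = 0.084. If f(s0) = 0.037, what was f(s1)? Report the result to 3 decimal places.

The secant line through (0.100, 0.037) and (0.200, f(s1)) crosses zero at s2 = 0.084.
So (0.100, 0.037), (0.200, f(s1)), (0.084, 0) are collinear:
f(s1) = 0.037 · (0.200 − 0.084) / (0.100 − 0.084) = 0.037 · (0.11600)/(0.01600) = 0.26825

0.268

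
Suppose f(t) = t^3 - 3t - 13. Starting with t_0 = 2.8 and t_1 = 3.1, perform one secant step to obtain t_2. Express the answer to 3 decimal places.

2.776

f(2.8) = 0.55200, f(3.1) = 7.49100
t_2 = 3.10000 − 7.49100·(3.10000 − 2.80000) / (7.49100 − 0.55200) = 3.10000 − (2.24730)/(6.93900) = 2.77613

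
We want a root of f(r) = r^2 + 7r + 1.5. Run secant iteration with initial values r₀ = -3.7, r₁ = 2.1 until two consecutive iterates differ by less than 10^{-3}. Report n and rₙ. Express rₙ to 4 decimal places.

n = 7, rₙ = -0.2213

f(-3.7) = -10.710000, f(2.1) = 20.610000
r₂ = 2.100000 − 20.610000·(5.800000)/(31.320000) = -1.716667;  |Δ| = 3.816667
f(-1.716667) = -7.569722
r₃ = -1.716667 − (-7.569722)·(-3.816667)/(-28.179722) = -0.691422;  |Δ| = 1.025245
f(-0.691422) = -2.861890
r₄ = -0.691422 − (-2.861890)·(1.025245)/(4.707832) = -0.068176;  |Δ| = 0.623246
f(-0.068176) = 1.027415
r₅ = -0.068176 − 1.027415·(0.623246)/(3.889305) = -0.232815;  |Δ| = 0.164639
f(-0.232815) = -0.075505
r₆ = -0.232815 − (-0.075505)·(-0.164639)/(-1.102920) = -0.221544;  |Δ| = 0.011271
f(-0.221544) = -0.001729
r₇ = -0.221544 − (-0.001729)·(0.011271)/(0.073776) = -0.221280;  |Δ| = 0.000264
|r₇ − r₆| = 0.000264 < 10^{-3}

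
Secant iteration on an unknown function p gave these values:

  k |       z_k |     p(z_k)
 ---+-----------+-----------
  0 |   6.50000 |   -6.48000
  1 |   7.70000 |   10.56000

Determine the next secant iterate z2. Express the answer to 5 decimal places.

z2 = 7.70000 − 10.56000·(7.70000 − 6.50000) / (10.56000 − (-6.48000))
   = 7.70000 − (12.6720000)/(17.0400000) = 6.9563380

6.95634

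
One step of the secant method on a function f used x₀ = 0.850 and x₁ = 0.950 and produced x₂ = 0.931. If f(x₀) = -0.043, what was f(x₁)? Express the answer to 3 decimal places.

The secant line through (0.850, -0.043) and (0.950, f(x₁)) crosses zero at x₂ = 0.931.
So (0.850, -0.043), (0.950, f(x₁)), (0.931, 0) are collinear:
f(x₁) = -0.043 · (0.950 − 0.931) / (0.850 − 0.931) = -0.043 · (0.01900)/(-0.08100) = 0.01009

0.010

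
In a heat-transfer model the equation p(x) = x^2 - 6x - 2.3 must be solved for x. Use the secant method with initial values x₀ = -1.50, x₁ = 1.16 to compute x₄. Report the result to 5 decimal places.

-0.35802

p(-1.50) = 8.9500000, p(1.16) = -7.9144000
x₂ = 1.1600000 − (-7.9144000)·(1.1600000 − (-1.5000000)) / (-7.9144000 − 8.9500000) = 1.1600000 − (-21.0523040)/(-16.8644000) = -0.0883281
p(-0.0883281) = -1.7622297
x₃ = -0.0883281 − (-1.7622297)·(-0.0883281 − 1.1600000) / (-1.7622297 − (-7.9144000)) = -0.0883281 − (2.1998408)/(6.1521703) = -0.4458996
p(-0.4458996) = 0.5742239
x₄ = -0.4458996 − 0.5742239·(-0.4458996 − (-0.0883281)) / (0.5742239 − (-1.7622297)) = -0.4458996 − (-0.2053261)/(2.3364536) = -0.3580202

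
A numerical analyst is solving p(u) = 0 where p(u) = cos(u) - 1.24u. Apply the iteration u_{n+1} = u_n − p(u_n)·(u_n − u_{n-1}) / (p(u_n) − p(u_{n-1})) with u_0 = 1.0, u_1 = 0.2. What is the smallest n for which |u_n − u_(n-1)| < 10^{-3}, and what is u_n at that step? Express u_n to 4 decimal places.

n = 5, u_n = 0.6446

p(1.0) = -0.699698, p(0.2) = 0.732067
u_2 = 0.200000 − 0.732067·(-0.800000)/(1.431764) = 0.609043;  |Δ| = 0.409043
p(0.609043) = 0.064982
u_3 = 0.609043 − 0.064982·(0.409043)/(-0.667084) = 0.648889;  |Δ| = 0.039846
p(0.648889) = -0.007867
u_4 = 0.648889 − (-0.007867)·(0.039846)/(-0.072849) = 0.644586;  |Δ| = 0.004303
p(0.644586) = 0.000062
u_5 = 0.644586 − 0.000062·(-0.004303)/(0.007928) = 0.644620;  |Δ| = 0.000033
|u_5 − u_4| = 0.000033 < 10^{-3}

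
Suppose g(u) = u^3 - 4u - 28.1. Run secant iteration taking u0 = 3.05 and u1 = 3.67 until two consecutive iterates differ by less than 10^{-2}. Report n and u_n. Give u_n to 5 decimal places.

g(3.05) = -11.9273750, g(3.67) = 6.6508630
u2 = 3.6700000 − 6.6508630·(0.6200000)/(18.5782380) = 3.4480449;  |Δ| = 0.2219551
g(3.4480449) = -0.8983274
u3 = 3.4480449 − (-0.8983274)·(-0.2219551)/(-7.5491904) = 3.4744568;  |Δ| = 0.0264119
g(3.4744568) = -0.0547067
u4 = 3.4744568 − (-0.0547067)·(0.0264119)/(0.8436207) = 3.4761695;  |Δ| = 0.0017127
|u4 − u3| = 0.0017127 < 10^{-2}

n = 4, u_n = 3.47617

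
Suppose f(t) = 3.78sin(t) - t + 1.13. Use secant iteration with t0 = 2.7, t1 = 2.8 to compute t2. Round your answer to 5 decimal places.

2.71013

f(2.7) = 0.0454959, f(2.8) = -0.4037448
t2 = 2.8000000 − (-0.4037448)·(2.8000000 − 2.7000000) / (-0.4037448 − 0.0454959) = 2.8000000 − (-0.0403745)/(-0.4492407) = 2.7101273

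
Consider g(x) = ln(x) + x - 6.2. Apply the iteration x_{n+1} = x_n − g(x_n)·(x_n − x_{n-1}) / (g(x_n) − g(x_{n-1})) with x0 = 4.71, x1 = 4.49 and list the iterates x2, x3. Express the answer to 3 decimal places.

g(4.71) = 0.05969, g(4.49) = -0.20815
x2 = 4.49000 − (-0.20815)·(4.49000 − 4.71000) / (-0.20815 − 0.05969) = 4.49000 − (0.04579)/(-0.26784) = 4.66097
g(4.66097) = 0.00020
x3 = 4.66097 − 0.00020·(4.66097 − 4.49000) / (0.00020 − (-0.20815)) = 4.66097 − (0.00003)/(0.20834) = 4.66081

4.661, 4.661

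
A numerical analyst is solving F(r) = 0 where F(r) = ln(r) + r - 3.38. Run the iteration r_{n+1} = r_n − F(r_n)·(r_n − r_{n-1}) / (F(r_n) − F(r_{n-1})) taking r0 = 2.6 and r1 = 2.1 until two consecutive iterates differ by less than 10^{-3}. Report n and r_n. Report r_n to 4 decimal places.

n = 4, r_n = 2.4741

F(2.6) = 0.175511, F(2.1) = -0.538063
r2 = 2.100000 − (-0.538063)·(-0.500000)/(-0.713574) = 2.477019;  |Δ| = 0.377019
F(2.477019) = 0.004075
r3 = 2.477019 − 0.004075·(0.377019)/(0.542138) = 2.474185;  |Δ| = 0.002834
F(2.474185) = 0.000096
r4 = 2.474185 − 0.000096·(-0.002834)/(-0.003979) = 2.474117;  |Δ| = 0.000069
|r4 − r3| = 0.000069 < 10^{-3}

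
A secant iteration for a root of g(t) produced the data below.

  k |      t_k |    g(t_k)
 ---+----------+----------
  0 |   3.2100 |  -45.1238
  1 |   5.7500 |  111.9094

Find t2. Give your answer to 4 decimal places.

t2 = 5.7500 − 111.9094·(5.7500 − 3.2100) / (111.9094 − (-45.1238))
   = 5.7500 − (284.249876)/(157.033200) = 3.939874

3.9399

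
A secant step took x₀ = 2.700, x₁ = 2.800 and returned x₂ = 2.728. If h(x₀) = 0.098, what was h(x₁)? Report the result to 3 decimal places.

-0.252

The secant line through (2.700, 0.098) and (2.800, h(x₁)) crosses zero at x₂ = 2.728.
So (2.700, 0.098), (2.800, h(x₁)), (2.728, 0) are collinear:
h(x₁) = 0.098 · (2.800 − 2.728) / (2.700 − 2.728) = 0.098 · (0.07200)/(-0.02800) = -0.25200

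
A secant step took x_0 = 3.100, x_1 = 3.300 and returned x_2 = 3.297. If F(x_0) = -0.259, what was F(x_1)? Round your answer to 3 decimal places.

0.004

The secant line through (3.100, -0.259) and (3.300, F(x_1)) crosses zero at x_2 = 3.297.
So (3.100, -0.259), (3.300, F(x_1)), (3.297, 0) are collinear:
F(x_1) = -0.259 · (3.300 − 3.297) / (3.100 − 3.297) = -0.259 · (0.00300)/(-0.19700) = 0.00394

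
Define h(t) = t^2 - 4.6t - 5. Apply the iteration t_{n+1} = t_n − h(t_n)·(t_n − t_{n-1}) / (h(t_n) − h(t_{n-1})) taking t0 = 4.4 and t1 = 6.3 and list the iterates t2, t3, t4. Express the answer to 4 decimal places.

5.3639, 5.4917, 5.5082

h(4.4) = -5.880000, h(6.3) = 5.710000
t2 = 6.300000 − 5.710000·(6.300000 − 4.400000) / (5.710000 − (-5.880000)) = 6.300000 − (10.849000)/(11.590000) = 5.363934
h(5.363934) = -0.902306
t3 = 5.363934 − (-0.902306)·(5.363934 − 6.300000) / (-0.902306 − 5.710000) = 5.363934 − (0.844617)/(-6.612306) = 5.491669
h(5.491669) = -0.103252
t4 = 5.491669 − (-0.103252)·(5.491669 − 5.363934) / (-0.103252 − (-0.902306)) = 5.491669 − (-0.013189)/(0.799054) = 5.508174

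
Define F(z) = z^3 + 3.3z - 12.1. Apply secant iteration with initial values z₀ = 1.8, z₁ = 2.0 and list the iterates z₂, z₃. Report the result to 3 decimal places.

F(1.8) = -0.32800, F(2.0) = 2.50000
z₂ = 2.00000 − 2.50000·(2.00000 − 1.80000) / (2.50000 − (-0.32800)) = 2.00000 − (0.50000)/(2.82800) = 1.82320
F(1.82320) = -0.02306
z₃ = 1.82320 − (-0.02306)·(1.82320 − 2.00000) / (-0.02306 − 2.50000) = 1.82320 − (0.00408)/(-2.52306) = 1.82481

1.823, 1.825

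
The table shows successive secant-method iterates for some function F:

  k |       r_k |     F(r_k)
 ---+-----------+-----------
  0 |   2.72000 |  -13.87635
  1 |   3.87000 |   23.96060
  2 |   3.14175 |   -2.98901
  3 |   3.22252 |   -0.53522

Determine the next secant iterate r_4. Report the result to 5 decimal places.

3.24014

r_4 = 3.22252 − (-0.53522)·(3.22252 − 3.14175) / (-0.53522 − (-2.98901))
   = 3.22252 − (-0.0432297)/(2.4537900) = 3.2401375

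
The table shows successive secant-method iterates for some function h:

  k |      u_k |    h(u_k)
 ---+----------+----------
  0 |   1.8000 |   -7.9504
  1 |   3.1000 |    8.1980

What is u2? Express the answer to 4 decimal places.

u2 = 3.1000 − 8.1980·(3.1000 − 1.8000) / (8.1980 − (-7.9504))
   = 3.1000 − (10.657400)/(16.148400) = 2.440034

2.4400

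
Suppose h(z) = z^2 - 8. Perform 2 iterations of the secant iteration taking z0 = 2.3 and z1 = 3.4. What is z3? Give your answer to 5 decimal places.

h(2.3) = -2.7100000, h(3.4) = 3.5600000
z2 = 3.4000000 − 3.5600000·(3.4000000 − 2.3000000) / (3.5600000 − (-2.7100000)) = 3.4000000 − (3.9160000)/(6.2700000) = 2.7754386
h(2.7754386) = -0.2969406
z3 = 2.7754386 − (-0.2969406)·(2.7754386 − 3.4000000) / (-0.2969406 − 3.5600000) = 2.7754386 − (0.1854576)/(-3.8569406) = 2.8235227

2.82352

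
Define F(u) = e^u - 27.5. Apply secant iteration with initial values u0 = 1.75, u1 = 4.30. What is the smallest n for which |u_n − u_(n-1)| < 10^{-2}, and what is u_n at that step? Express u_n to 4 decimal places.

n = 7, u_n = 3.3142

F(1.75) = -21.745397, F(4.30) = 46.199794
u2 = 4.300000 − 46.199794·(2.550000)/(67.945191) = 2.566110;  |Δ| = 1.733890
F(2.566110) = -14.484900
u3 = 2.566110 − (-14.484900)·(-1.733890)/(-60.684694) = 2.979974;  |Δ| = 0.413864
F(2.979974) = -7.812688
u4 = 2.979974 − (-7.812688)·(0.413864)/(6.672212) = 3.464580;  |Δ| = 0.484606
F(3.464580) = 4.463032
u5 = 3.464580 − 4.463032·(0.484606)/(12.275720) = 3.288394;  |Δ| = 0.176186
F(3.288394) = -0.700213
u6 = 3.288394 − (-0.700213)·(-0.176186)/(-5.163245) = 3.312287;  |Δ| = 0.023893
F(3.312287) = -0.052162
u7 = 3.312287 − (-0.052162)·(0.023893)/(0.648050) = 3.314211;  |Δ| = 0.001923
|u7 − u6| = 0.001923 < 10^{-2}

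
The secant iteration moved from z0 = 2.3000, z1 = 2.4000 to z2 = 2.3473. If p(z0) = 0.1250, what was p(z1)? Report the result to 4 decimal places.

-0.1393

The secant line through (2.3000, 0.1250) and (2.4000, p(z1)) crosses zero at z2 = 2.3473.
So (2.3000, 0.1250), (2.4000, p(z1)), (2.3473, 0) are collinear:
p(z1) = 0.1250 · (2.4000 − 2.3473) / (2.3000 − 2.3473) = 0.1250 · (0.052700)/(-0.047300) = -0.139271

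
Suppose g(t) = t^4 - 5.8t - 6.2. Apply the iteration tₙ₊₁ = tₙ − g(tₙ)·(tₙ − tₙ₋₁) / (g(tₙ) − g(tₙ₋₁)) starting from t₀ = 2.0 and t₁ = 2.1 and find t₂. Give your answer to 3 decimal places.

g(2.0) = -1.80000, g(2.1) = 1.06810
t₂ = 2.10000 − 1.06810·(2.10000 − 2.00000) / (1.06810 − (-1.80000)) = 2.10000 − (0.10681)/(2.86810) = 2.06276

2.063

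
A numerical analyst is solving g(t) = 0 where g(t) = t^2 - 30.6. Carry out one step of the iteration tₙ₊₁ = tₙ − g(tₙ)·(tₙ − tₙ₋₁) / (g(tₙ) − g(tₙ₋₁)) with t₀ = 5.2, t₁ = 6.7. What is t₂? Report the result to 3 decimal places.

5.499

g(5.2) = -3.56000, g(6.7) = 14.29000
t₂ = 6.70000 − 14.29000·(6.70000 − 5.20000) / (14.29000 − (-3.56000)) = 6.70000 − (21.43500)/(17.85000) = 5.49916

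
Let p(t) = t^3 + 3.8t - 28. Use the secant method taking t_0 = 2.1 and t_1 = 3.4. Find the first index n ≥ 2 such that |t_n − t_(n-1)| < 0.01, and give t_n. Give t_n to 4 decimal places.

n = 5, t_n = 2.6224

p(2.1) = -10.759000, p(3.4) = 24.224000
t_2 = 3.400000 − 24.224000·(1.300000)/(34.983000) = 2.499814;  |Δ| = 0.900186
p(2.499814) = -2.879190
t_3 = 2.499814 − (-2.879190)·(-0.900186)/(-27.103190) = 2.595442;  |Δ| = 0.095627
p(2.595442) = -0.653606
t_4 = 2.595442 − (-0.653606)·(0.095627)/(2.225584) = 2.623525;  |Δ| = 0.028084
p(2.623525) = 0.026817
t_5 = 2.623525 − 0.026817·(0.028084)/(0.680423) = 2.622418;  |Δ| = 0.001107
|t_5 − t_4| = 0.001107 < 0.01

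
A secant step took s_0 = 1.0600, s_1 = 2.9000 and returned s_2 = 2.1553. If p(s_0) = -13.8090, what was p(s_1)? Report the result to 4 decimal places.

9.3888

The secant line through (1.0600, -13.8090) and (2.9000, p(s_1)) crosses zero at s_2 = 2.1553.
So (1.0600, -13.8090), (2.9000, p(s_1)), (2.1553, 0) are collinear:
p(s_1) = -13.8090 · (2.9000 − 2.1553) / (1.0600 − 2.1553) = -13.8090 · (0.744700)/(-1.095300) = 9.388809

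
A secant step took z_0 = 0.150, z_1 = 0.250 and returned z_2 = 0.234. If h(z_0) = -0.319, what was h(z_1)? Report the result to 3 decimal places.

The secant line through (0.150, -0.319) and (0.250, h(z_1)) crosses zero at z_2 = 0.234.
So (0.150, -0.319), (0.250, h(z_1)), (0.234, 0) are collinear:
h(z_1) = -0.319 · (0.250 − 0.234) / (0.150 − 0.234) = -0.319 · (0.01600)/(-0.08400) = 0.06076

0.061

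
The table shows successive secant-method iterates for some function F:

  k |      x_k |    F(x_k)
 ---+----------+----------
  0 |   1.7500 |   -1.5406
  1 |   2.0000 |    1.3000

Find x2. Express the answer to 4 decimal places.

1.8856

x2 = 2.0000 − 1.3000·(2.0000 − 1.7500) / (1.3000 − (-1.5406))
   = 2.0000 − (0.325000)/(2.840600) = 1.885588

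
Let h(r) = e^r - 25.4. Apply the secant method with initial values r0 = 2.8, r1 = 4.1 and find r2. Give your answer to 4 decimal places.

h(2.8) = -8.955353, h(4.1) = 34.940288
r2 = 4.100000 − 34.940288·(4.100000 − 2.800000) / (34.940288 − (-8.955353)) = 4.100000 − (45.422374)/(43.895641) = 3.065219

3.0652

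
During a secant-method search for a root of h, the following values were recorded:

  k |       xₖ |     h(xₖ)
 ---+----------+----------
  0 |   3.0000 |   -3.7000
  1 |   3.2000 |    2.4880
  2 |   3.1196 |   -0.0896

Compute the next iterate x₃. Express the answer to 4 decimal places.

x₃ = 3.1196 − (-0.0896)·(3.1196 − 3.2000) / (-0.0896 − 2.4880)
   = 3.1196 − (0.007204)/(-2.577600) = 3.122395

3.1224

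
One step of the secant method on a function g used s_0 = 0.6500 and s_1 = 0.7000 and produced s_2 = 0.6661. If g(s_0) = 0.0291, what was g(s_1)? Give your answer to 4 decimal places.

-0.0613

The secant line through (0.6500, 0.0291) and (0.7000, g(s_1)) crosses zero at s_2 = 0.6661.
So (0.6500, 0.0291), (0.7000, g(s_1)), (0.6661, 0) are collinear:
g(s_1) = 0.0291 · (0.7000 − 0.6661) / (0.6500 − 0.6661) = 0.0291 · (0.033900)/(-0.016100) = -0.061273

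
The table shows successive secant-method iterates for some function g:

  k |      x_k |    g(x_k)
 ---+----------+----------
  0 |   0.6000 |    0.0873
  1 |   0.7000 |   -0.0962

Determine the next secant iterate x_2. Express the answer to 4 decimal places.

x_2 = 0.7000 − (-0.0962)·(0.7000 − 0.6000) / (-0.0962 − 0.0873)
   = 0.7000 − (-0.009620)/(-0.183500) = 0.647575

0.6476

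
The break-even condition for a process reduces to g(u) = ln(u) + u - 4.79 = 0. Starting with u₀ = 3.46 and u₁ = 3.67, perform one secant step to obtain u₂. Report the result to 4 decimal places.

g(3.46) = -0.088731, g(3.67) = 0.180192
u₂ = 3.670000 − 0.180192·(3.670000 − 3.460000) / (0.180192 − (-0.088731)) = 3.670000 − (0.037840)/(0.268923) = 3.529290

3.5293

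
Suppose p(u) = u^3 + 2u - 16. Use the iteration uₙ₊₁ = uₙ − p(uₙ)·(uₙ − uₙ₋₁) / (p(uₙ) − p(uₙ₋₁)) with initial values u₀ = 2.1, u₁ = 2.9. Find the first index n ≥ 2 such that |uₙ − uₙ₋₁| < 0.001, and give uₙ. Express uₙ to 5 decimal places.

n = 5, uₙ = 2.25635

p(2.1) = -2.5390000, p(2.9) = 14.1890000
u₂ = 2.9000000 − 14.1890000·(0.8000000)/(16.7280000) = 2.2214252;  |Δ| = 0.6785748
p(2.2214252) = -0.5950170
u₃ = 2.2214252 − (-0.5950170)·(-0.6785748)/(-14.7840170) = 2.2487360;  |Δ| = 0.0273108
p(2.2487360) = -0.1310897
u₄ = 2.2487360 − (-0.1310897)·(0.0273108)/(0.4639272) = 2.2564531;  |Δ| = 0.0077171
p(2.2564531) = 0.0018183
u₅ = 2.2564531 − 0.0018183·(0.0077171)/(0.1329080) = 2.2563475;  |Δ| = 0.0001056
|u₅ − u₄| = 0.0001056 < 0.001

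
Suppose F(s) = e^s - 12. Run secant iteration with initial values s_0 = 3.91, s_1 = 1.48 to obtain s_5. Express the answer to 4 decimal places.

2.4620

F(3.91) = 37.898952, F(1.48) = -7.607054
s_2 = 1.480000 − (-7.607054)·(1.480000 − 3.910000) / (-7.607054 − 37.898952) = 1.480000 − (18.485142)/(-45.506006) = 1.886213
F(1.886213) = -5.405650
s_3 = 1.886213 − (-5.405650)·(1.886213 − 1.480000) / (-5.405650 − (-7.607054)) = 1.886213 − (-2.195847)/(2.201404) = 2.883689
F(2.883689) = 5.880103
s_4 = 2.883689 − 5.880103·(2.883689 − 1.886213) / (5.880103 − (-5.405650)) = 2.883689 − (5.865258)/(11.285753) = 2.363984
F(2.363984) = -1.366771
s_5 = 2.363984 − (-1.366771)·(2.363984 − 2.883689) / (-1.366771 − 5.880103) = 2.363984 − (0.710317)/(-7.246874) = 2.462001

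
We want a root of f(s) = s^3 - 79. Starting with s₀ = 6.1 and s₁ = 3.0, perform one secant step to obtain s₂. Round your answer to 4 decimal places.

3.8061

f(6.1) = 147.981000, f(3.0) = -52.000000
s₂ = 3.000000 − (-52.000000)·(3.000000 − 6.100000) / (-52.000000 − 147.981000) = 3.000000 − (161.200000)/(-199.981000) = 3.806077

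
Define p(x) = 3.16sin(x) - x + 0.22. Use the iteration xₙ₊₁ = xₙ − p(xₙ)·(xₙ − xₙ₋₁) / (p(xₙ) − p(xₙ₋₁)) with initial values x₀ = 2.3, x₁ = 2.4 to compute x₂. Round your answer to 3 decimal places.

2.386

p(2.3) = 0.27643, p(2.4) = -0.04554
x₂ = 2.40000 − (-0.04554)·(2.40000 − 2.30000) / (-0.04554 − 0.27643) = 2.40000 − (-0.00455)/(-0.32196) = 2.38586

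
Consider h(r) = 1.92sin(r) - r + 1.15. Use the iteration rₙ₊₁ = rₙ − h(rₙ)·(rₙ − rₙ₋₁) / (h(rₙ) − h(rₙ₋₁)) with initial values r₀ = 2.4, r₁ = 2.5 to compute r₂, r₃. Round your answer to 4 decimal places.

h(2.4) = 0.046889, h(2.5) = -0.200933
r₂ = 2.500000 − (-0.200933)·(2.500000 − 2.400000) / (-0.200933 − 0.046889) = 2.500000 − (-0.020093)/(-0.247823) = 2.418920
h(2.418920) = 0.000951
r₃ = 2.418920 − 0.000951·(2.418920 − 2.500000) / (0.000951 − (-0.200933)) = 2.418920 − (-0.000077)/(0.201884) = 2.419302

2.4189, 2.4193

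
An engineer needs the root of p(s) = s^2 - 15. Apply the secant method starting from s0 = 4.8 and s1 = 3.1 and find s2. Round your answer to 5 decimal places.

p(4.8) = 8.0400000, p(3.1) = -5.3900000
s2 = 3.1000000 − (-5.3900000)·(3.1000000 − 4.8000000) / (-5.3900000 − 8.0400000) = 3.1000000 − (9.1630000)/(-13.4300000) = 3.7822785

3.78228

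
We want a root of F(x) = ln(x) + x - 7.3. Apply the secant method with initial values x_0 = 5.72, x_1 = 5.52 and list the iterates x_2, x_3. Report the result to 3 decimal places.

5.581, 5.581

F(5.72) = 0.16397, F(5.52) = -0.07162
x_2 = 5.52000 − (-0.07162)·(5.52000 − 5.72000) / (-0.07162 − 0.16397) = 5.52000 − (0.01432)/(-0.23559) = 5.58080
F(5.58080) = 0.00013
x_3 = 5.58080 − 0.00013·(5.58080 − 5.52000) / (0.00013 − (-0.07162)) = 5.58080 − (0.00001)/(0.07176) = 5.58069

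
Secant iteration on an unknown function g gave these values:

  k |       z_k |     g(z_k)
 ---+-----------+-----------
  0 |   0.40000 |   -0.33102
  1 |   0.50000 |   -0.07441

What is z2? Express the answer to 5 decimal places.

z2 = 0.50000 − (-0.07441)·(0.50000 − 0.40000) / (-0.07441 − (-0.33102))
   = 0.50000 − (-0.0074410)/(0.2566100) = 0.5289973

0.52900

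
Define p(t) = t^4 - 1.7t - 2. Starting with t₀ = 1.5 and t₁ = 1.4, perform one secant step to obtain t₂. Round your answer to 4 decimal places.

p(1.5) = 0.512500, p(1.4) = -0.538400
t₂ = 1.400000 − (-0.538400)·(1.400000 − 1.500000) / (-0.538400 − 0.512500) = 1.400000 − (0.053840)/(-1.050900) = 1.451232

1.4512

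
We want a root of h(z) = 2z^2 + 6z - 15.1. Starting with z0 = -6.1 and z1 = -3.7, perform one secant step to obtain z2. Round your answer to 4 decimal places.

-4.4294

h(-6.1) = 22.720000, h(-3.7) = -9.920000
z2 = -3.700000 − (-9.920000)·(-3.700000 − (-6.100000)) / (-9.920000 − 22.720000) = -3.700000 − (-23.808000)/(-32.640000) = -4.429412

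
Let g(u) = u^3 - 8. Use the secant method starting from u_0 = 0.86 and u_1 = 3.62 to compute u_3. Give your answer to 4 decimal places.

1.5939

g(0.86) = -7.363944, g(3.62) = 39.437928
u_2 = 3.620000 − 39.437928·(3.620000 − 0.860000) / (39.437928 − (-7.363944)) = 3.620000 − (108.848681)/(46.801872) = 1.294267
g(1.294267) = -5.831941
u_3 = 1.294267 − (-5.831941)·(1.294267 − 3.620000) / (-5.831941 − 39.437928) = 1.294267 − (13.563540)/(-45.269869) = 1.593882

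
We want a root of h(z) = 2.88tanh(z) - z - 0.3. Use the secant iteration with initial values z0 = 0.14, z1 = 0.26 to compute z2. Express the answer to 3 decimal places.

h(0.14) = -0.03941, h(0.26) = 0.17237
z2 = 0.26000 − 0.17237·(0.26000 − 0.14000) / (0.17237 − (-0.03941)) = 0.26000 − (0.02068)/(0.21178) = 0.16233

0.162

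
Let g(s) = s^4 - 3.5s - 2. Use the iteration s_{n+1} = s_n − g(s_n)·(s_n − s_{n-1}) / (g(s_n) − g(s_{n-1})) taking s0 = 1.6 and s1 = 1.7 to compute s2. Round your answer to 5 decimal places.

1.67224

g(1.6) = -1.0464000, g(1.7) = 0.4021000
s2 = 1.7000000 − 0.4021000·(1.7000000 − 1.6000000) / (0.4021000 − (-1.0464000)) = 1.7000000 − (0.0402100)/(1.4485000) = 1.6722402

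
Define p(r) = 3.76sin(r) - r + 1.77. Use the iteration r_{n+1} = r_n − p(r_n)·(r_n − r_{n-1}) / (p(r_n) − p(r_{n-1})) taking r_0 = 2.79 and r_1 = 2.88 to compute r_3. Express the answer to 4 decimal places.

2.8502

p(2.79) = 0.274919, p(2.88) = -0.137591
r_2 = 2.880000 − (-0.137591)·(2.880000 − 2.790000) / (-0.137591 − 0.274919) = 2.880000 − (-0.012383)/(-0.412511) = 2.849981
p(2.849981) = 0.001005
r_3 = 2.849981 − 0.001005·(2.849981 − 2.880000) / (0.001005 − (-0.137591)) = 2.849981 − (-0.000030)/(0.138597) = 2.850199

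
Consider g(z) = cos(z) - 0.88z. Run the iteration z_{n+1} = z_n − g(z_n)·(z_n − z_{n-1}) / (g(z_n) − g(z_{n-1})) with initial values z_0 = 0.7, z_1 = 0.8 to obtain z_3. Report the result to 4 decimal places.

g(0.7) = 0.148842, g(0.8) = -0.007293
z_2 = 0.800000 − (-0.007293)·(0.800000 − 0.700000) / (-0.007293 − 0.148842) = 0.800000 − (-0.000729)/(-0.156135) = 0.795329
g(0.795329) = 0.000161
z_3 = 0.795329 − 0.000161·(0.795329 − 0.800000) / (0.000161 − (-0.007293)) = 0.795329 − (-0.000001)/(0.007454) = 0.795429

0.7954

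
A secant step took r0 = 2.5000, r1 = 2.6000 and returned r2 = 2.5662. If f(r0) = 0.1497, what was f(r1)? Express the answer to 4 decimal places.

-0.0764

The secant line through (2.5000, 0.1497) and (2.6000, f(r1)) crosses zero at r2 = 2.5662.
So (2.5000, 0.1497), (2.6000, f(r1)), (2.5662, 0) are collinear:
f(r1) = 0.1497 · (2.6000 − 2.5662) / (2.5000 − 2.5662) = 0.1497 · (0.033800)/(-0.066200) = -0.076433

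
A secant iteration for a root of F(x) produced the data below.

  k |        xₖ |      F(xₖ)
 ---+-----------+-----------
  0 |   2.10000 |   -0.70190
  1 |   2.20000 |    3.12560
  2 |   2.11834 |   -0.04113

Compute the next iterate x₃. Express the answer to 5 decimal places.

x₃ = 2.11834 − (-0.04113)·(2.11834 − 2.20000) / (-0.04113 − 3.12560)
   = 2.11834 − (0.0033587)/(-3.1667300) = 2.1194006

2.11940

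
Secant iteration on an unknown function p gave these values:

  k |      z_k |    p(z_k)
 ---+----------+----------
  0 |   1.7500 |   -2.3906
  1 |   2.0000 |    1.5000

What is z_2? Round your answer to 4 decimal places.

z_2 = 2.0000 − 1.5000·(2.0000 − 1.7500) / (1.5000 − (-2.3906))
   = 2.0000 − (0.375000)/(3.890600) = 1.903614

1.9036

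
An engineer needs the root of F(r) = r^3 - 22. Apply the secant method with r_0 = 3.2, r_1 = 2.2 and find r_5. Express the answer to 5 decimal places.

2.80203

F(3.2) = 10.7680000, F(2.2) = -11.3520000
r_2 = 2.2000000 − (-11.3520000)·(2.2000000 − 3.2000000) / (-11.3520000 − 10.7680000) = 2.2000000 − (11.3520000)/(-22.1200000) = 2.7132007
F(2.7132007) = -2.0268864
r_3 = 2.7132007 − (-2.0268864)·(2.7132007 − 2.2000000) / (-2.0268864 − (-11.3520000)) = 2.7132007 − (-1.0401996)/(9.3251136) = 2.8247489
F(2.8247489) = 0.5392547
r_4 = 2.8247489 − 0.5392547·(2.8247489 − 2.7132007) / (0.5392547 − (-2.0268864)) = 2.8247489 − (0.0601529)/(2.5661411) = 2.8013079
F(2.8013079) = -0.0172232
r_5 = 2.8013079 − (-0.0172232)·(2.8013079 − 2.8247489) / (-0.0172232 − 0.5392547) = 2.8013079 − (0.0004037)/(-0.5564779) = 2.8020334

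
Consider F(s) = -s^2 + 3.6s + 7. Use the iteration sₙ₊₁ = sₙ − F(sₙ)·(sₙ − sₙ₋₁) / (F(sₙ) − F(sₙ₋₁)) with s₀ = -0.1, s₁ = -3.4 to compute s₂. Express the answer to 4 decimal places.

F(-0.1) = 6.630000, F(-3.4) = -16.800000
s₂ = -3.400000 − (-16.800000)·(-3.400000 − (-0.100000)) / (-16.800000 − 6.630000) = -3.400000 − (55.440000)/(-23.430000) = -1.033803

-1.0338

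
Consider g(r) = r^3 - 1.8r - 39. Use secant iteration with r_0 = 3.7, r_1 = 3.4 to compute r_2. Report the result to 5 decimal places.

3.56142

g(3.7) = 4.9930000, g(3.4) = -5.8160000
r_2 = 3.4000000 − (-5.8160000)·(3.4000000 − 3.7000000) / (-5.8160000 − 4.9930000) = 3.4000000 − (1.7448000)/(-10.8090000) = 3.5614210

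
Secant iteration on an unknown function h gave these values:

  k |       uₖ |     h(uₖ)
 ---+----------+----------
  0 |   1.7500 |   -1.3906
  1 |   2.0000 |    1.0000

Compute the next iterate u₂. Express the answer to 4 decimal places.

1.8954

u₂ = 2.0000 − 1.0000·(2.0000 − 1.7500) / (1.0000 − (-1.3906))
   = 2.0000 − (0.250000)/(2.390600) = 1.895424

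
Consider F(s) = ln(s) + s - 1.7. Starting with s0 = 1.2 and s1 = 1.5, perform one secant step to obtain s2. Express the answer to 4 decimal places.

1.3822

F(1.2) = -0.317678, F(1.5) = 0.205465
s2 = 1.500000 − 0.205465·(1.500000 − 1.200000) / (0.205465 − (-0.317678)) = 1.500000 − (0.061640)/(0.523144) = 1.382175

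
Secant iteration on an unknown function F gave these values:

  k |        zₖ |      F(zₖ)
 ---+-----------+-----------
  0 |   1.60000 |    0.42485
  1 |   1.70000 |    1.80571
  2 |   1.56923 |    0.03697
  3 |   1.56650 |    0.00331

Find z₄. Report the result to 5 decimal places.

z₄ = 1.56650 − 0.00331·(1.56650 − 1.56923) / (0.00331 − 0.03697)
   = 1.56650 − (-0.0000090)/(-0.0336600) = 1.5662315

1.56623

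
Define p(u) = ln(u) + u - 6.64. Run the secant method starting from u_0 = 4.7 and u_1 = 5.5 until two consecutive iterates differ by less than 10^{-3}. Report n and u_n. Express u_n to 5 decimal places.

p(4.7) = -0.3924375, p(5.5) = 0.5647481
u_2 = 5.5000000 − 0.5647481·(0.8000000)/(0.9571856) = 5.0279928;  |Δ| = 0.4720072
p(5.0279928) = 0.0030137
u_3 = 5.0279928 − 0.0030137·(-0.4720072)/(-0.5617344) = 5.0254605;  |Δ| = 0.0025323
p(5.0254605) = -0.0000224
u_4 = 5.0254605 − (-0.0000224)·(-0.0025323)/(-0.0030361) = 5.0254792;  |Δ| = 0.0000187
|u_4 − u_3| = 0.0000187 < 10^{-3}

n = 4, u_n = 5.02548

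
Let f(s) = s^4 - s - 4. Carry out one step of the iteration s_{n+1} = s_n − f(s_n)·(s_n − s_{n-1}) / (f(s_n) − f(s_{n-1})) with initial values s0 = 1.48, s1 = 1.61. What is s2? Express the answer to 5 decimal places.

1.52951

f(1.48) = -0.6821478, f(1.61) = 1.1089824
s2 = 1.6100000 − 1.1089824·(1.6100000 − 1.4800000) / (1.1089824 − (-0.6821478)) = 1.6100000 − (0.1441677)/(1.7911303) = 1.5295102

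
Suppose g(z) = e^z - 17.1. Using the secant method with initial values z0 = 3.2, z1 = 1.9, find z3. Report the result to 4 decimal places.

g(3.2) = 7.432530, g(1.9) = -10.414106
z2 = 1.900000 − (-10.414106)·(1.900000 − 3.200000) / (-10.414106 − 7.432530) = 1.900000 − (13.538337)/(-17.846636) = 2.658593
g(2.658593) = -2.823808
z3 = 2.658593 − (-2.823808)·(2.658593 − 1.900000) / (-2.823808 − (-10.414106)) = 2.658593 − (-2.142122)/(7.590297) = 2.940812

2.9408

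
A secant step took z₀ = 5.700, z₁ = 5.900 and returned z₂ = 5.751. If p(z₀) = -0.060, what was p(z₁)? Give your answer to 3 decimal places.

0.175

The secant line through (5.700, -0.060) and (5.900, p(z₁)) crosses zero at z₂ = 5.751.
So (5.700, -0.060), (5.900, p(z₁)), (5.751, 0) are collinear:
p(z₁) = -0.060 · (5.900 − 5.751) / (5.700 − 5.751) = -0.060 · (0.14900)/(-0.05100) = 0.17529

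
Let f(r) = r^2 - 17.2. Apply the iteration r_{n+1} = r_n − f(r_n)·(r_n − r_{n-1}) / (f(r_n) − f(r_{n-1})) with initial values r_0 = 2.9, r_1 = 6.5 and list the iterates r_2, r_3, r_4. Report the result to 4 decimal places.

3.8351, 4.0762, 4.1501

f(2.9) = -8.790000, f(6.5) = 25.050000
r_2 = 6.500000 − 25.050000·(6.500000 − 2.900000) / (25.050000 − (-8.790000)) = 6.500000 − (90.180000)/(33.840000) = 3.835106
f(3.835106) = -2.491959
r_3 = 3.835106 − (-2.491959)·(3.835106 − 6.500000) / (-2.491959 − 25.050000) = 3.835106 − (6.640806)/(-27.541959) = 4.076222
f(4.076222) = -0.584411
r_4 = 4.076222 − (-0.584411)·(4.076222 − 3.835106) / (-0.584411 − (-2.491959)) = 4.076222 − (-0.140911)/(1.907548) = 4.150093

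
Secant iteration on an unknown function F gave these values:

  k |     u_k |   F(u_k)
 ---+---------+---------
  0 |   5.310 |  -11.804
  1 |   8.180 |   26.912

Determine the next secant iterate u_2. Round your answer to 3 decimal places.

u_2 = 8.180 − 26.912·(8.180 − 5.310) / (26.912 − (-11.804))
   = 8.180 − (77.23744)/(38.71600) = 6.18503

6.185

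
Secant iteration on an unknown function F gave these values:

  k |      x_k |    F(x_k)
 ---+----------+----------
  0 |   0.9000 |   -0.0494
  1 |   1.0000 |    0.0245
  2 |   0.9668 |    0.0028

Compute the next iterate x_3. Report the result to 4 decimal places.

0.9625

x_3 = 0.9668 − 0.0028·(0.9668 − 1.0000) / (0.0028 − 0.0245)
   = 0.9668 − (-0.000093)/(-0.021700) = 0.962516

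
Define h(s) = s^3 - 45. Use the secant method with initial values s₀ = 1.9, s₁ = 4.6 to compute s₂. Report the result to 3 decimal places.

3.038

h(1.9) = -38.14100, h(4.6) = 52.33600
s₂ = 4.60000 − 52.33600·(4.60000 − 1.90000) / (52.33600 − (-38.14100)) = 4.60000 − (141.30720)/(90.47700) = 3.03820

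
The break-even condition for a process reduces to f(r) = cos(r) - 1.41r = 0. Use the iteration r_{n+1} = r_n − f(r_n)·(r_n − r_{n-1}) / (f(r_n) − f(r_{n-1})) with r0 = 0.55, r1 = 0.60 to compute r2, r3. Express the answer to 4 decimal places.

0.5894, 0.5895

f(0.55) = 0.077025, f(0.60) = -0.020664
r2 = 0.600000 − (-0.020664)·(0.600000 − 0.550000) / (-0.020664 − 0.077025) = 0.600000 − (-0.001033)/(-0.097689) = 0.589423
f(0.589423) = 0.000174
r3 = 0.589423 − 0.000174·(0.589423 − 0.600000) / (0.000174 − (-0.020664)) = 0.589423 − (-0.000002)/(0.020839) = 0.589512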